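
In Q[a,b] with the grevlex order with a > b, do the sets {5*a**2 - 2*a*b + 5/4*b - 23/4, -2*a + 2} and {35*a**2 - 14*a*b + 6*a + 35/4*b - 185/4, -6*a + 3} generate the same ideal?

No, the ideals differ.

Since reduced Gröbner bases are canonical representatives of ideals under a given ordering, it suffices to compute and compare them.
Buchberger on the first generating set:
f_1 = 5*a**2 - 2*a*b + 5/4*b - 23/4, LT = a**2.
f_2 = -2*a + 2, LT = a.

S(f_1,f_2): lcm = a**2. S = -2/5*a*b + a + 1/4*b - 23/20.
  reduce S modulo (f_1, f_2):
  remainder -3/20*b - 3/20 ≠ 0; add g_3 = -3/20*b - 3/20 to the basis.

The other S-polynomials (S(f_1,g_3), S(f_2,g_3)) all reduce to 0 modulo the current basis, so we have a Gröbner basis.
Inter-reduce: drop elements whose leading term is divisible by another's, tail-reduce, and make monic.
Reduced Gröbner basis: {a - 1, b + 1}.

Buchberger on the second generating set:
h_1 = 35*a**2 - 14*a*b + 6*a + 35/4*b - 185/4, LT = a**2.
h_2 = -6*a + 3, LT = a.

S(h_1,h_2): lcm = a**2. S = -2/5*a*b + 47/70*a + 1/4*b - 37/28.
  reduce S modulo (h_1, h_2):
  remainder 1/20*b - 69/70 ≠ 0; add k_3 = 1/20*b - 69/70 to the basis.

The other S-polynomials (S(h_1,k_3), S(h_2,k_3)) all reduce to 0 modulo the current basis, so we have a Gröbner basis.
Inter-reduce: drop elements whose leading term is divisible by another's, tail-reduce, and make monic.
Reduced Gröbner basis: {a - 1/2, b - 138/7}.

These differ, so the ideals are not equal.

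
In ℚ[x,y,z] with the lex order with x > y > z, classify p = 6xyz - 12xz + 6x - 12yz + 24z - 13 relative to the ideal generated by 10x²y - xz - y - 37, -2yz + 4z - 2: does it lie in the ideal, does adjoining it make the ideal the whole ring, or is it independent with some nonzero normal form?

Adjoining 6xyz - 12xz + 6x - 12yz + 24z - 13 makes the ideal the whole ring: the system is inconsistent.

First compute the reduced Gröbner basis of I by Buchberger's algorithm.
f_1 = 10x²y - xz - y - 37, LT = x²y.
f_2 = -2yz + 4z - 2, LT = yz.

S(f_1,f_2): lcm = x²yz. S = 2x²z - x² - 1/10xz² - 1/10yz - 37/10z.
  leading term x²z: no divisor's leading term divides it; move 2x²z to the remainder.
  leading term x²: no divisor's leading term divides it; move -x² to the remainder.
  leading term xz²: no divisor's leading term divides it; move -1/10xz² to the remainder.
  leading term yz: subtract (1/20)·f_2 from -1/10yz - 37/10z → -39/10z + 1/10
  leading term z: no divisor's leading term divides it; move -39/10z to the remainder.
  leading term 1: no divisor's leading term divides it; move 1/10 to the remainder.
  remainder 2x²z - x² - 1/10xz² - 39/10z + 1/10 ≠ 0; add h_3 = 2x²z - x² - 1/10xz² - 39/10z + 1/10 to the basis.

S(f_1,h_3): lcm = x²yz. S = ½x²y + 1/20xyz² - 1/10xz² + 37/20yz - 1/20y - 37/10z.
  leading term x²y: subtract (1/20)·f_1 from ½x²y + 1/20xyz² - 1/10xz² + 37/20yz - 1/20y - 37/10z → 1/20xyz² - 1/10xz² + 1/20xz + 37/20yz - 37/10z + 37/20
  leading term xyz²: subtract (-1/40xz)·f_2 from 1/20xyz² - 1/10xz² + 1/20xz + 37/20yz - 37/10z + 37/20 → 37/20yz - 37/10z + 37/20
  leading term yz: subtract (-37/40)·f_2 from 37/20yz - 37/10z + 37/20 → 0
  remainder 0.

S(f_2,h_3): lcm = x²yz. S = ½x²y - 2x²z + x² + 1/20xyz² + 39/20yz - 1/20y.
  leading term x²y: subtract (1/20)·f_1 from ½x²y - 2x²z + x² + 1/20xyz² + 39/20yz - 1/20y → -2x²z + x² + 1/20xyz² + 1/20xz + 39/20yz + 37/20
  leading term x²z: subtract (-1)·h_3 from -2x²z + x² + 1/20xyz² + 1/20xz + 39/20yz + 37/20 → 1/20xyz² - 1/10xz² + 1/20xz + 39/20yz - 39/10z + 39/20
  leading term xyz²: subtract (-1/40xz)·f_2 from 1/20xyz² - 1/10xz² + 1/20xz + 39/20yz - 39/10z + 39/20 → 39/20yz - 39/10z + 39/20
  leading term yz: subtract (-39/40)·f_2 from 39/20yz - 39/10z + 39/20 → 0
  remainder 0.

Every S-polynomial of the final basis reduces to 0, so we have a Gröbner basis.
Inter-reduce: drop elements whose leading term is divisible by another's, tail-reduce, and make monic.
Reduced Gröbner basis: {x²y - 1/10xz - 1/10y - 37/10, x²z - ½x² - 1/20xz² - 39/20z + 1/20, yz - 2z + 1}.
Label its elements g_1 = x²y - 1/10xz - 1/10y - 37/10, g_2 = x²z - ½x² - 1/20xz² - 39/20z + 1/20, g_3 = yz - 2z + 1.

Reduce p = 6xyz - 12xz + 6x - 12yz + 24z - 13 modulo G:
  leading term xyz: subtract (6x)·g_3 from 6xyz - 12xz + 6x - 12yz + 24z - 13 → -12yz + 24z - 13
  leading term yz: subtract (-12)·g_3 from -12yz + 24z - 13 → -1
  leading term 1: no divisor's leading term divides it; move -1 to the remainder.
  normal form = -1.
The normal form is nonzero, so p ∉ I. Since p minus its normal form lies in I, I + (p) = I + (r) where r = -1; decide whether this ideal is the whole ring.
Here r = -1 is a nonzero constant, hence a unit: 1 ∈ I + (p), the Gröbner basis of I + (p) is {1}, and the enlarged system has no common solution — adjoining p is inconsistent.

The remainder on division by a Gröbner basis is unique — it is the normal form.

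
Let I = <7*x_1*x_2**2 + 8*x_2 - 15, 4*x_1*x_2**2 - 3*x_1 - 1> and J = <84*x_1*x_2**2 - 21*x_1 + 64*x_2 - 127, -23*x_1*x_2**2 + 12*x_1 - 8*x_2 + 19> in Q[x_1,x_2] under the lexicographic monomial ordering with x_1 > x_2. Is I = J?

Yes, the ideals are equal.

Equality of ideals is decidable: compute both reduced Gröbner bases (unique for the ordering) and check whether they agree.
Buchberger on the first generating set:
f_1 = 7*x_1*x_2**2 + 8*x_2 - 15, LT = x_1*x_2**2.
f_2 = 4*x_1*x_2**2 - 3*x_1 - 1, LT = x_1*x_2**2.

S(f_1,f_2): lcm = x_1*x_2**2. S = 3/4*x_1 + 8/7*x_2 - 53/28.
  leading term x_1: no divisor's leading term divides it; move 3/4*x_1 to the remainder.
  leading term x_2: no divisor's leading term divides it; move 8/7*x_2 to the remainder.
  leading term 1: no divisor's leading term divides it; move -53/28 to the remainder.
  remainder 3/4*x_1 + 8/7*x_2 - 53/28 ≠ 0; add g_3 = 3/4*x_1 + 8/7*x_2 - 53/28 to the basis.

S(f_1,g_3): lcm = x_1*x_2**2. S = -32/21*x_2**3 + 53/21*x_2**2 + 8/7*x_2 - 15/7.
  leading term x_2**3: no divisor's leading term divides it; move -32/21*x_2**3 to the remainder.
  leading term x_2**2: no divisor's leading term divides it; move 53/21*x_2**2 to the remainder.
  leading term x_2: no divisor's leading term divides it; move 8/7*x_2 to the remainder.
  leading term 1: no divisor's leading term divides it; move -15/7 to the remainder.
  remainder -32/21*x_2**3 + 53/21*x_2**2 + 8/7*x_2 - 15/7 ≠ 0; add g_4 = -32/21*x_2**3 + 53/21*x_2**2 + 8/7*x_2 - 15/7 to the basis.

The other S-polynomials (S(f_2,g_3), S(f_1,g_4), S(f_2,g_4), S(g_3,g_4)) all reduce to 0 modulo the current basis, so we have a Gröbner basis.
Inter-reduce: drop elements whose leading term is divisible by another's, tail-reduce, and make monic.
Reduced Gröbner basis: {x_1 + 32/21*x_2 - 53/21, x_2**3 - 53/32*x_2**2 - 3/4*x_2 + 45/32}.

Buchberger on the second generating set:
h_1 = 84*x_1*x_2**2 - 21*x_1 + 64*x_2 - 127, LT = x_1*x_2**2.
h_2 = -23*x_1*x_2**2 + 12*x_1 - 8*x_2 + 19, LT = x_1*x_2**2.

S(h_1,h_2): lcm = x_1*x_2**2. S = 25/92*x_1 + 200/483*x_2 - 1325/1932.
  leading term x_1: no divisor's leading term divides it; move 25/92*x_1 to the remainder.
  leading term x_2: no divisor's leading term divides it; move 200/483*x_2 to the remainder.
  leading term 1: no divisor's leading term divides it; move -1325/1932 to the remainder.
  remainder 25/92*x_1 + 200/483*x_2 - 1325/1932 ≠ 0; add k_3 = 25/92*x_1 + 200/483*x_2 - 1325/1932 to the basis.

S(h_1,k_3): lcm = x_1*x_2**2. S = -1/4*x_1 - 32/21*x_2**3 + 53/21*x_2**2 + 16/21*x_2 - 127/84.
  leading term x_1: subtract (-23/25)·k_3 from -1/4*x_1 - 32/21*x_2**3 + 53/21*x_2**2 + 16/21*x_2 - 127/84 → -32/21*x_2**3 + 53/21*x_2**2 + 8/7*x_2 - 15/7
  leading term x_2**3: no divisor's leading term divides it; move -32/21*x_2**3 to the remainder.
  leading term x_2**2: no divisor's leading term divides it; move 53/21*x_2**2 to the remainder.
  leading term x_2: no divisor's leading term divides it; move 8/7*x_2 to the remainder.
  leading term 1: no divisor's leading term divides it; move -15/7 to the remainder.
  remainder -32/21*x_2**3 + 53/21*x_2**2 + 8/7*x_2 - 15/7 ≠ 0; add k_4 = -32/21*x_2**3 + 53/21*x_2**2 + 8/7*x_2 - 15/7 to the basis.

The other S-polynomials (S(h_2,k_3), S(h_1,k_4), S(h_2,k_4), S(k_3,k_4)) all reduce to 0 modulo the current basis, so we have a Gröbner basis.
Inter-reduce: drop elements whose leading term is divisible by another's, tail-reduce, and make monic.
Reduced Gröbner basis: {x_1 + 32/21*x_2 - 53/21, x_2**3 - 53/32*x_2**2 - 3/4*x_2 + 45/32}.

Same reduced basis, so the two generating sets span the same ideal.
The same test decides containment: I ⊆ J iff every generator of I reduces to 0 modulo a Gröbner basis of J.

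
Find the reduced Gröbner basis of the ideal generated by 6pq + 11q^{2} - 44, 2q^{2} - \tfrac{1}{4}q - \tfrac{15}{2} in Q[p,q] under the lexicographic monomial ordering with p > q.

f_1 = 6pq + 11q^{2} - 44, LT = pq.
f_2 = 2q^{2} - \tfrac{1}{4}q - \tfrac{15}{2}, LT = q^{2}.

S(f_1,f_2): lcm = pq^{2}. S = \tfrac{1}{8}pq + \tfrac{15}{4}p + \tfrac{11}{6}q^{3} - \tfrac{22}{3}q.
  reduce S modulo (f_1, f_2):
  remainder \tfrac{15}{4}p - \tfrac{11}{24}q + \tfrac{11}{12} ≠ 0; add g_3 = \tfrac{15}{4}p - \tfrac{11}{24}q + \tfrac{11}{12} to the basis.

The other S-polynomials (S(f_1,g_3), S(f_2,g_3)) all reduce to 0 modulo the current basis, so we have a Gröbner basis.
Inter-reduce: drop elements whose leading term is divisible by another's, tail-reduce, and make monic.

G = {p - \tfrac{11}{90}q + \tfrac{11}{45}, q^{2} - \tfrac{1}{8}q - \tfrac{15}{4}}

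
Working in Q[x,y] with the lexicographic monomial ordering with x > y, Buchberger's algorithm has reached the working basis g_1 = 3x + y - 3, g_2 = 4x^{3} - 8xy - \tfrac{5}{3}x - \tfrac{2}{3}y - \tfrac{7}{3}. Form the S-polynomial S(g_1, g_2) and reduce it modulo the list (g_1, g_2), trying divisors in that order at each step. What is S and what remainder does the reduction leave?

S(g_1, g_2) = \tfrac{1}{3}x^{2}y - x^{2} + 2xy + \tfrac{5}{12}x + \tfrac{1}{6}y + \tfrac{7}{12}; remainder on division = \tfrac{1}{27}y^{3} - y^{2} + \tfrac{109}{36}y.

lcm(LM(g_1), LM(g_2)) = x^{3}.
S = (lcm/LT(g_1))·g_1 − (lcm/LT(g_2))·g_2 = \tfrac{1}{3}x^{2}y - x^{2} + 2xy + \tfrac{5}{12}x + \tfrac{1}{6}y + \tfrac{7}{12}.
Reduce S modulo (g_1, g_2) in that order:
  leading term x^{2}y: subtract (\tfrac{1}{9}xy)·g_1 from \tfrac{1}{3}x^{2}y - x^{2} + 2xy + \tfrac{5}{12}x + \tfrac{1}{6}y + \tfrac{7}{12} → -x^{2} - \tfrac{1}{9}xy^{2} + \tfrac{7}{3}xy + \tfrac{5}{12}x + \tfrac{1}{6}y + \tfrac{7}{12}
  leading term x^{2}: subtract (-\tfrac{1}{3}x)·g_1 from -x^{2} - \tfrac{1}{9}xy^{2} + \tfrac{7}{3}xy + \tfrac{5}{12}x + \tfrac{1}{6}y + \tfrac{7}{12} → -\tfrac{1}{9}xy^{2} + \tfrac{8}{3}xy - \tfrac{7}{12}x + \tfrac{1}{6}y + \tfrac{7}{12}
  leading term xy^{2}: subtract (-\tfrac{1}{27}y^{2})·g_1 from -\tfrac{1}{9}xy^{2} + \tfrac{8}{3}xy - \tfrac{7}{12}x + \tfrac{1}{6}y + \tfrac{7}{12} → \tfrac{8}{3}xy - \tfrac{7}{12}x + \tfrac{1}{27}y^{3} - \tfrac{1}{9}y^{2} + \tfrac{1}{6}y + \tfrac{7}{12}
  leading term xy: subtract (\tfrac{8}{9}y)·g_1 from \tfrac{8}{3}xy - \tfrac{7}{12}x + \tfrac{1}{27}y^{3} - \tfrac{1}{9}y^{2} + \tfrac{1}{6}y + \tfrac{7}{12} → -\tfrac{7}{12}x + \tfrac{1}{27}y^{3} - y^{2} + \tfrac{17}{6}y + \tfrac{7}{12}
  leading term x: subtract (-\tfrac{7}{36})·g_1 from -\tfrac{7}{12}x + \tfrac{1}{27}y^{3} - y^{2} + \tfrac{17}{6}y + \tfrac{7}{12} → \tfrac{1}{27}y^{3} - y^{2} + \tfrac{109}{36}y
  leading term y^{3}: no divisor's leading term divides it; move \tfrac{1}{27}y^{3} to the remainder.
  leading term y^{2}: no divisor's leading term divides it; move -y^{2} to the remainder.
  leading term y: no divisor's leading term divides it; move \tfrac{109}{36}y to the remainder.
The remainder \tfrac{1}{27}y^{3} - y^{2} + \tfrac{109}{36}y is nonzero, so it would be added as the next basis element.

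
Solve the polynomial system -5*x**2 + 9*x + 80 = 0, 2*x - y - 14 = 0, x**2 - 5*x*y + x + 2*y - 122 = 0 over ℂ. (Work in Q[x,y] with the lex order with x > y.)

{(5, -4)}

Compute a lex Gröbner basis by Buchberger's algorithm.
f_1 = -5*x**2 + 9*x + 80, LT = x**2.
f_2 = 2*x - y - 14, LT = x.
f_3 = x**2 - 5*x*y + x + 2*y - 122, LT = x**2.

S(f_1,f_2): lcm = x**2. S = 1/2*x*y + 26/5*x - 16.
  reduce S modulo (f_1, f_2, f_3):
  remainder 1/4*y**2 + 61/10*y + 102/5 ≠ 0; add h_4 = 1/4*y**2 + 61/10*y + 102/5 to the basis.

S(f_1,f_3): lcm = x**2. S = 5*x*y - 14/5*x - 2*y + 106.
  reduce S modulo (f_1, f_2, f_3, h_4):
  remainder -147/5*y - 588/5 ≠ 0; add h_5 = -147/5*y - 588/5 to the basis.

The other S-polynomials (S(f_2,f_3), S(f_1,h_4), S(f_2,h_4), S(f_3,h_4), S(f_1,h_5), S(f_2,h_5), S(f_3,h_5), S(h_4,h_5)) all reduce to 0 modulo the current basis, so we have a Gröbner basis.
Inter-reduce: drop elements whose leading term is divisible by another's, tail-reduce, and make monic.
Reduced Gröbner basis: {x - 5, y + 4}.

The lex basis is triangular: the last element involves only y. Solving y + 4 = 0 gives y ∈ {-4}; substituting each value into the earlier elements determines the remaining variables.
  y = -4: the earlier basis element becomes x - 5 = 0, giving x = 5 — point (5, -4).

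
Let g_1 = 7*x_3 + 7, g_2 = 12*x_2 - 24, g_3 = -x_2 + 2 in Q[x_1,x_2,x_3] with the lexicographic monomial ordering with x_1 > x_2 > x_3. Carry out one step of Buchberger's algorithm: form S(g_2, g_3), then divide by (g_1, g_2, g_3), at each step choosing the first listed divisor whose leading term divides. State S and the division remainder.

S(g_2, g_3) = 0; remainder on division = 0.

lcm(LM(g_2), LM(g_3)) = x_2.
S = (lcm/LT(g_2))·g_2 − (lcm/LT(g_3))·g_3 = 0.
Reduce S modulo (g_1, g_2, g_3) in that order:
The remainder is 0, so this S-polynomial contributes no new basis element.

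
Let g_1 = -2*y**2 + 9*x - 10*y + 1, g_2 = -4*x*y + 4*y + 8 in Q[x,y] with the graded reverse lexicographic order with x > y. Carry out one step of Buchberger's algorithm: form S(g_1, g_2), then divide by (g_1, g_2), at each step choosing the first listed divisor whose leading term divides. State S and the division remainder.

S(g_1, g_2) = -9/2*x**2 + 5*x*y + y**2 - 1/2*x + 2*y; remainder on division = -9/2*x**2 + 4*x + 2*y + 21/2.

lcm(LM(g_1), LM(g_2)) = x*y**2.
S = (lcm/LT(g_1))·g_1 − (lcm/LT(g_2))·g_2 = -9/2*x**2 + 5*x*y + y**2 - 1/2*x + 2*y.
Reduce S modulo (g_1, g_2) in that order:
  leading term x**2: no divisor's leading term divides it; move -9/2*x**2 to the remainder.
  leading term x*y: subtract (-5/4)·g_2 from 5*x*y + y**2 - 1/2*x + 2*y → y**2 - 1/2*x + 7*y + 10
  leading term y**2: subtract (-1/2)·g_1 from y**2 - 1/2*x + 7*y + 10 → 4*x + 2*y + 21/2
  leading term x: no divisor's leading term divides it; move 4*x to the remainder.
  leading term y: no divisor's leading term divides it; move 2*y to the remainder.
  leading term 1: no divisor's leading term divides it; move 21/2 to the remainder.
The remainder -9/2*x**2 + 4*x + 2*y + 21/2 is nonzero, so it would be added as the next basis element.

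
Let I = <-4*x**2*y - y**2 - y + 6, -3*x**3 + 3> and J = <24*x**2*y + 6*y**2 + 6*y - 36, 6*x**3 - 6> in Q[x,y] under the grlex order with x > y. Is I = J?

Yes, the ideals are equal.

Since reduced Gröbner bases are canonical representatives of ideals under a given ordering, it suffices to compute and compare them.
Buchberger on the first generating set:
f_1 = -4*x**2*y - y**2 - y + 6, LT = x**2*y.
f_2 = -3*x**3 + 3, LT = x**3.

S(f_1,f_2): lcm = x**3*y. S = 1/4*x*y**2 + 1/4*x*y - 3/2*x + y.
  reduce S modulo (f_1, f_2):
  remainder 1/4*x*y**2 + 1/4*x*y - 3/2*x + y ≠ 0; add g_3 = 1/4*x*y**2 + 1/4*x*y - 3/2*x + y to the basis.

S(f_1,g_3): lcm = x**2*y**2. S = -x**2*y + 1/4*y**3 + 6*x**2 - 4*x*y + 1/4*y**2 - 3/2*y.
  reduce S modulo (f_1, f_2, g_3):
  remainder 1/4*y**3 + 6*x**2 - 4*x*y + 1/2*y**2 - 5/4*y - 3/2 ≠ 0; add g_4 = 1/4*y**3 + 6*x**2 - 4*x*y + 1/2*y**2 - 5/4*y - 3/2 to the basis.

The other S-polynomials (S(f_2,g_3), S(f_1,g_4), S(f_2,g_4), S(g_3,g_4)) all reduce to 0 modulo the current basis, so we have a Gröbner basis.
Inter-reduce: drop elements whose leading term is divisible by another's, tail-reduce, and make monic.
Reduced Gröbner basis: {x**3 - 1, x**2*y + 1/4*y**2 + 1/4*y - 3/2, x*y**2 + x*y - 6*x + 4*y, y**3 + 24*x**2 - 16*x*y + 2*y**2 - 5*y - 6}.

Buchberger on the second generating set:
h_1 = 24*x**2*y + 6*y**2 + 6*y - 36, LT = x**2*y.
h_2 = 6*x**3 - 6, LT = x**3.

S(h_1,h_2): lcm = x**3*y. S = 1/4*x*y**2 + 1/4*x*y - 3/2*x + y.
  reduce S modulo (h_1, h_2):
  remainder 1/4*x*y**2 + 1/4*x*y - 3/2*x + y ≠ 0; add k_3 = 1/4*x*y**2 + 1/4*x*y - 3/2*x + y to the basis.

S(h_1,k_3): lcm = x**2*y**2. S = -x**2*y + 1/4*y**3 + 6*x**2 - 4*x*y + 1/4*y**2 - 3/2*y.
  reduce S modulo (h_1, h_2, k_3):
  remainder 1/4*y**3 + 6*x**2 - 4*x*y + 1/2*y**2 - 5/4*y - 3/2 ≠ 0; add k_4 = 1/4*y**3 + 6*x**2 - 4*x*y + 1/2*y**2 - 5/4*y - 3/2 to the basis.

The other S-polynomials (S(h_2,k_3), S(h_1,k_4), S(h_2,k_4), S(k_3,k_4)) all reduce to 0 modulo the current basis, so we have a Gröbner basis.
Inter-reduce: drop elements whose leading term is divisible by another's, tail-reduce, and make monic.
Reduced Gröbner basis: {x**3 - 1, x**2*y + 1/4*y**2 + 1/4*y - 3/2, x*y**2 + x*y - 6*x + 4*y, y**3 + 24*x**2 - 16*x*y + 2*y**2 - 5*y - 6}.

The two bases agree; hence the ideals are identical.
The choice of monomial ordering does not affect the verdict — as long as both bases are computed under the same ordering, their equality decides ideal equality.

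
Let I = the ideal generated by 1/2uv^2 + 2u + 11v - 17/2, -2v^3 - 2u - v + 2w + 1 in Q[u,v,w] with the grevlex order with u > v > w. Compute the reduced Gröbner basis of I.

f_1 = 1/2uv^2 + 2u + 11v - 17/2, LT = uv^2.
f_2 = -2v^3 - 2u - v + 2w + 1, LT = v^3.

S(f_1,f_2): lcm = uv^3. S = -u^2 + 7/2uv + 22v^2 + uw + 1/2u - 17v.
  leading term u^2: no divisor's leading term divides it; move -u^2 to the remainder.
  leading term uv: no divisor's leading term divides it; move 7/2uv to the remainder.
  leading term v^2: no divisor's leading term divides it; move 22v^2 to the remainder.
  leading term uw: no divisor's leading term divides it; move uw to the remainder.
  leading term u: no divisor's leading term divides it; move 1/2u to the remainder.
  leading term v: no divisor's leading term divides it; move -17v to the remainder.
  remainder -u^2 + 7/2uv + 22v^2 + uw + 1/2u - 17v ≠ 0; add g_3 = -u^2 + 7/2uv + 22v^2 + uw + 1/2u - 17v to the basis.

S(f_1,g_3): lcm = u^2v^2. S = 7/2uv^3 + 22v^4 + uv^2w + 1/2uv^2 - 17v^3 + 4u^2 + 22uv - 17u.
  leading term uv^3: subtract (7v)·f_1 from 7/2uv^3 + 22v^4 + uv^2w + 1/2uv^2 - 17v^3 + 4u^2 + 22uv - 17u → 22v^4 + uv^2w + 1/2uv^2 - 17v^3 + 4u^2 + 8uv - 77v^2 - 17u + 119/2v
  leading term v^4: subtract (-11v)·f_2 from 22v^4 + uv^2w + 1/2uv^2 - 17v^3 + 4u^2 + 8uv - 77v^2 - 17u + 119/2v → uv^2w + 1/2uv^2 - 17v^3 + 4u^2 - 14uv - 88v^2 + 22vw - 17u + 141/2v
  leading term uv^2w: subtract (2w)·f_1 from uv^2w + 1/2uv^2 - 17v^3 + 4u^2 - 14uv - 88v^2 + 22vw - 17u + 141/2v → 1/2uv^2 - 17v^3 + 4u^2 - 14uv - 88v^2 - 4uw - 17u + 141/2v + 17w
  leading term uv^2: subtract (1)·f_1 from 1/2uv^2 - 17v^3 + 4u^2 - 14uv - 88v^2 - 4uw - 17u + 141/2v + 17w → -17v^3 + 4u^2 - 14uv - 88v^2 - 4uw - 19u + 119/2v + 17w + 17/2
  leading term v^3: subtract (17/2)·f_2 from -17v^3 + 4u^2 - 14uv - 88v^2 - 4uw - 19u + 119/2v + 17w + 17/2 → 4u^2 - 14uv - 88v^2 - 4uw - 2u + 68v
  leading term u^2: subtract (-4)·g_3 from 4u^2 - 14uv - 88v^2 - 4uw - 2u + 68v → 0
  remainder 0.

S(f_2,g_3): leading monomials are coprime, so the S-polynomial reduces to 0 (Buchberger's first criterion).
Every S-polynomial of the final basis reduces to 0, so we have a Gröbner basis.

G = {uv^2 + 4u + 22v - 17, v^3 + u + 1/2v - w - 1/2, u^2 - 7/2uv - 22v^2 - uw - 1/2u + 17v}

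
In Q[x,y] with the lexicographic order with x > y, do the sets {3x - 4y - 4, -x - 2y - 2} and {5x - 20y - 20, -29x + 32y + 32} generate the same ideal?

Yes, the ideals are equal.

Equality of ideals is decidable: compute both reduced Gröbner bases (unique for the ordering) and check whether they agree.
Buchberger on the first generating set:
f_1 = 3x - 4y - 4, LT = x.
f_2 = -x - 2y - 2, LT = x.

S(f_1,f_2): lcm = x. S = -10/3y - 10/3.
  leading term y: no divisor's leading term divides it; move -10/3y to the remainder.
  leading term 1: no divisor's leading term divides it; move -10/3 to the remainder.
  remainder -10/3y - 10/3 ≠ 0; add g_3 = -10/3y - 10/3 to the basis.

The other S-polynomials (S(f_1,g_3), S(f_2,g_3)) all reduce to 0 modulo the current basis, so we have a Gröbner basis.
Inter-reduce: drop elements whose leading term is divisible by another's, tail-reduce, and make monic.
Reduced Gröbner basis: {x, y + 1}.

Buchberger on the second generating set:
h_1 = 5x - 20y - 20, LT = x.
h_2 = -29x + 32y + 32, LT = x.

S(h_1,h_2): lcm = x. S = -84/29y - 84/29.
  leading term y: no divisor's leading term divides it; move -84/29y to the remainder.
  leading term 1: no divisor's leading term divides it; move -84/29 to the remainder.
  remainder -84/29y - 84/29 ≠ 0; add k_3 = -84/29y - 84/29 to the basis.

The other S-polynomials (S(h_1,k_3), S(h_2,k_3)) all reduce to 0 modulo the current basis, so we have a Gröbner basis.
Inter-reduce: drop elements whose leading term is divisible by another's, tail-reduce, and make monic.
Reduced Gröbner basis: {x, y + 1}.

These coincide, so the ideals are equal.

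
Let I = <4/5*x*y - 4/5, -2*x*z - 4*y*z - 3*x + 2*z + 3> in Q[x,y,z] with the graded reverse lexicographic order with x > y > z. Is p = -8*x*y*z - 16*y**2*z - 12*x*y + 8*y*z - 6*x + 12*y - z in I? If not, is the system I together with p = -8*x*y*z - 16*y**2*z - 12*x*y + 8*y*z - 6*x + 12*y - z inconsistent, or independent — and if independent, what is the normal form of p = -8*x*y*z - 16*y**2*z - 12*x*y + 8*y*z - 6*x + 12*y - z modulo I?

First compute the reduced Gröbner basis of I by Buchberger's algorithm.
f_1 = 4/5*x*y - 4/5, LT = x*y.
f_2 = -2*x*z - 4*y*z - 3*x + 2*z + 3, LT = x*z.

S(f_1,f_2): lcm = x*y*z. S = -2*y**2*z - 3/2*x*y + y*z + 3/2*y - z.
  leading term y**2*z: no divisor's leading term divides it; move -2*y**2*z to the remainder.
  leading term x*y: subtract (-15/8)·f_1 from -3/2*x*y + y*z + 3/2*y - z → y*z + 3/2*y - z - 3/2
  leading term y*z: no divisor's leading term divides it; move y*z to the remainder.
  leading term y: no divisor's leading term divides it; move 3/2*y to the remainder.
  leading term z: no divisor's leading term divides it; move -z to the remainder.
  leading term 1: no divisor's leading term divides it; move -3/2 to the remainder.
  remainder -2*y**2*z + y*z + 3/2*y - z - 3/2 ≠ 0; add h_3 = -2*y**2*z + y*z + 3/2*y - z - 3/2 to the basis.

The other S-polynomials (S(f_1,h_3), S(f_2,h_3)) all reduce to 0 modulo the current basis, so we have a Gröbner basis.
Inter-reduce: drop elements whose leading term is divisible by another's, tail-reduce, and make monic.
Reduced Gröbner basis: {y**2*z - 1/2*y*z - 3/4*y + 1/2*z + 3/4, x*y - 1, x*z + 2*y*z + 3/2*x - z - 3/2}.
Label its elements g_1 = y**2*z - 1/2*y*z - 3/4*y + 1/2*z + 3/4, g_2 = x*y - 1, g_3 = x*z + 2*y*z + 3/2*x - z - 3/2.

Reduce p = -8*x*y*z - 16*y**2*z - 12*x*y + 8*y*z - 6*x + 12*y - z modulo G:
  leading term x*y*z: subtract (-8*z)·g_2 from -8*x*y*z - 16*y**2*z - 12*x*y + 8*y*z - 6*x + 12*y - z → -16*y**2*z - 12*x*y + 8*y*z - 6*x + 12*y - 9*z
  leading term y**2*z: subtract (-16)·g_1 from -16*y**2*z - 12*x*y + 8*y*z - 6*x + 12*y - 9*z → -12*x*y - 6*x - z + 12
  leading term x*y: subtract (-12)·g_2 from -12*x*y - 6*x - z + 12 → -6*x - z
  leading term x: no divisor's leading term divides it; move -6*x to the remainder.
  leading term z: no divisor's leading term divides it; move -z to the remainder.
  normal form = -6*x - z.
The normal form is nonzero, so p ∉ I. Since p minus its normal form lies in I, I + (p) = I + (r) where r = -6*x - z; decide whether this ideal is the whole ring.
Run Buchberger on G together with r (pairs among the g_i already reduce to 0 since G is a Gröbner basis):
g_1 = y**2*z - 1/2*y*z - 3/4*y + 1/2*z + 3/4, LT = y**2*z.
g_2 = x*y - 1, LT = x*y.
g_3 = x*z + 2*y*z + 3/2*x - z - 3/2, LT = x*z.
r = -6*x - z, LT = x.

S(g_2,r): lcm = x*y. S = -1/6*y*z - 1.
  leading term y*z: no divisor's leading term divides it; move -1/6*y*z to the remainder.
  leading term 1: no divisor's leading term divides it; move -1 to the remainder.
  remainder -1/6*y*z - 1 ≠ 0; add m_5 = -1/6*y*z - 1 to the basis.

S(g_3,r): lcm = x*z. S = 2*y*z - 1/6*z**2 + 3/2*x - z - 3/2.
  leading term y*z: subtract (-12)·m_5 from 2*y*z - 1/6*z**2 + 3/2*x - z - 3/2 → -1/6*z**2 + 3/2*x - z - 27/2
  leading term z**2: no divisor's leading term divides it; move -1/6*z**2 to the remainder.
  leading term x: subtract (-1/4)·r from 3/2*x - z - 27/2 → -5/4*z - 27/2
  leading term z: no divisor's leading term divides it; move -5/4*z to the remainder.
  leading term 1: no divisor's leading term divides it; move -27/2 to the remainder.
  remainder -1/6*z**2 - 5/4*z - 27/2 ≠ 0; add m_6 = -1/6*z**2 - 5/4*z - 27/2 to the basis.

S(g_1,m_5): lcm = y**2*z. S = -1/2*y*z - 27/4*y + 1/2*z + 3/4.
  leading term y*z: subtract (3)·m_5 from -1/2*y*z - 27/4*y + 1/2*z + 3/4 → -27/4*y + 1/2*z + 15/4
  leading term y: no divisor's leading term divides it; move -27/4*y to the remainder.
  leading term z: no divisor's leading term divides it; move 1/2*z to the remainder.
  leading term 1: no divisor's leading term divides it; move 15/4 to the remainder.
  remainder -27/4*y + 1/2*z + 15/4 ≠ 0; add m_7 = -27/4*y + 1/2*z + 15/4 to the basis.

The other S-polynomials (S(g_1,g_2), S(g_1,g_3), S(g_1,r), S(g_2,g_3), S(g_2,m_5), S(g_3,m_5), S(r,m_5), S(g_1,m_6), S(g_2,m_6), S(g_3,m_6), S(r,m_6), S(m_5,m_6), S(g_1,m_7), S(g_2,m_7), S(g_3,m_7), S(r,m_7), S(m_5,m_7), S(m_6,m_7)) all reduce to 0 modulo the current basis, so we have a Gröbner basis.
Inter-reduce: drop elements whose leading term is divisible by another's, tail-reduce, and make monic.
Reduced Gröbner basis: {z**2 + 15/2*z + 81, x + 1/6*z, y - 2/27*z - 5/9}.
The reduced Gröbner basis of I + (p) is {z**2 + 15/2*z + 81, x + 1/6*z, y - 2/27*z - 5/9} ≠ {1}, a proper ideal, so the enlarged system stays consistent: p is independent of I, with normal form -6*x - z.

-8*x*y*z - 16*y**2*z - 12*x*y + 8*y*z - 6*x + 12*y - z is independent of I; its normal form modulo I is -6*x - z.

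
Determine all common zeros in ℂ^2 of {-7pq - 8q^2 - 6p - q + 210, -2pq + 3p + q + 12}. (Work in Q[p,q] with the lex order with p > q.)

{(5, 3), (103/44 + 3*sqrt(1785)/44, -33/32 + 3*sqrt(1785)/32), (103/44 - 3*sqrt(1785)/44, -3*sqrt(1785)/32 - 33/32)}

Compute a lex Gröbner basis by Buchberger's algorithm.
f_1 = -7pq - 6p - 8q^2 - q + 210, LT = pq.
f_2 = -2pq + 3p + q + 12, LT = pq.

S(f_1,f_2): lcm = pq. S = 33/14p + 8/7q^2 + 9/14q - 24.
  reduce S modulo (f_1, f_2):
  remainder 33/14p + 8/7q^2 + 9/14q - 24 ≠ 0; add h_3 = 33/14p + 8/7q^2 + 9/14q - 24 to the basis.

S(f_1,h_3): lcm = pq. S = 6/7p - 16/33q^3 + 67/77q^2 + 795/77q - 30.
  reduce S modulo (f_1, f_2, h_3):
  remainder -16/33q^3 + 5/11q^2 + 111/11q - 234/11 ≠ 0; add h_4 = -16/33q^3 + 5/11q^2 + 111/11q - 234/11 to the basis.

The other S-polynomials (S(f_2,h_3), S(f_1,h_4), S(f_2,h_4), S(h_3,h_4)) all reduce to 0 modulo the current basis, so we have a Gröbner basis.
Inter-reduce: drop elements whose leading term is divisible by another's, tail-reduce, and make monic.
Reduced Gröbner basis: {p + 16/33q^2 + 3/11q - 112/11, q^3 - 15/16q^2 - 333/16q + 351/8}.

A lex Gröbner basis eliminates variables successively. Here q^3 - 15/16q^2 - 333/16q + 351/8 depends only on q, with roots {3, -33/32 + 3*sqrt(1785)/32, -3*sqrt(1785)/32 - 33/32}; lifting each root through the earlier basis elements recovers the full solutions.
  q = 3: the earlier basis element becomes p - 5 = 0, giving p = 5 — point (5, 3).
  q = -33/32 + 3*sqrt(1785)/32: the earlier basis element becomes p - 3*sqrt(1785)/44 - 103/44 = 0, giving p = 103/44 + 3*sqrt(1785)/44 — point (103/44 + 3*sqrt(1785)/44, -33/32 + 3*sqrt(1785)/32).
  q = -3*sqrt(1785)/32 - 33/32: the earlier basis element becomes p - 103/44 + 3*sqrt(1785)/44 = 0, giving p = 103/44 - 3*sqrt(1785)/44 — point (103/44 - 3*sqrt(1785)/44, -3*sqrt(1785)/32 - 33/32).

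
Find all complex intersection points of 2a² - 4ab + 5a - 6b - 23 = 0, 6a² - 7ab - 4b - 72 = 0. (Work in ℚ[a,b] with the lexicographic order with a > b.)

{(5, 2), (-43/20 - sqrt(871)*I/20, 21/20 - 3*sqrt(871)*I/20), (-43/20 + sqrt(871)*I/20, 21/20 + 3*sqrt(871)*I/20)}

Compute a lex Gröbner basis by Buchberger's algorithm.
f_1 = 2a² - 4ab + 5a - 6b - 23, LT = a².
f_2 = 6a² - 7ab - 4b - 72, LT = a².

S(f_1,f_2): lcm = a². S = -⅚ab + 5/2a - 7/3b + ½.
  reduce S modulo (f_1, f_2):
  remainder -⅚ab + 5/2a - 7/3b + ½ ≠ 0; add h_3 = -⅚ab + 5/2a - 7/3b + ½ to the basis.

S(f_1,h_3): lcm = a²b. S = 3a² - 2ab² - 3/10ab + ⅗a - 3b² - 23/2b.
  reduce S modulo (f_1, f_2, h_3):
  remainder -39/5a + 13/5b² - 143/50b + 858/25 ≠ 0; add h_4 = -39/5a + 13/5b² - 143/50b + 858/25 to the basis.

S(h_3,h_4): lcm = ab. S = -3a + ⅓b³ - 11/30b² + 36/5b - ⅗.
  reduce S modulo (f_1, f_2, h_3, h_4):
  remainder ⅓b³ - 41/30b² + 83/10b - 69/5 ≠ 0; add h_5 = ⅓b³ - 41/30b² + 83/10b - 69/5 to the basis.

The other S-polynomials (S(f_2,h_3), S(f_1,h_4), S(f_2,h_4), S(f_1,h_5), S(f_2,h_5), S(h_3,h_5), S(h_4,h_5)) all reduce to 0 modulo the current basis, so we have a Gröbner basis.
Inter-reduce: drop elements whose leading term is divisible by another's, tail-reduce, and make monic.
Reduced Gröbner basis: {a - ⅓b² + 11/30b - 22/5, b³ - 41/10b² + 249/10b - 207/5}.

From the last basis element, b³ - 41/10b² + 249/10b - 207/5 = 0, so b takes values in {2, 21/20 - 3*sqrt(871)*I/20, 21/20 + 3*sqrt(871)*I/20}. Each choice, substituted upward through the basis, yields the corresponding point(s) of the solution set.
  b = 2: the earlier basis element becomes a - 5 = 0, giving a = 5 — point (5, 2).
  b = 21/20 - 3*sqrt(871)*I/20: the earlier basis element becomes a + 43/20 + sqrt(871)*I/20 = 0, giving a = -43/20 - sqrt(871)*I/20 — point (-43/20 - sqrt(871)*I/20, 21/20 - 3*sqrt(871)*I/20).
  b = 21/20 + 3*sqrt(871)*I/20: the earlier basis element becomes a + 43/20 - sqrt(871)*I/20 = 0, giving a = -43/20 + sqrt(871)*I/20 — point (-43/20 + sqrt(871)*I/20, 21/20 + 3*sqrt(871)*I/20).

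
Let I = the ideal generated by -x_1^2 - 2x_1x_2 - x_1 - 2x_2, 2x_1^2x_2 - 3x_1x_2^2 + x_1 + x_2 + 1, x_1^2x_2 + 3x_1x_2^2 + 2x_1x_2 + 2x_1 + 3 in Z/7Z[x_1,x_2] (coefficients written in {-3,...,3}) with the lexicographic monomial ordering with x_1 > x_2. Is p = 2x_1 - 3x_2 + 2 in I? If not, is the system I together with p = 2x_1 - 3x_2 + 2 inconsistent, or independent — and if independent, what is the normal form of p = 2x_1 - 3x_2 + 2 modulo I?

Adjoining 2x_1 - 3x_2 + 2 makes the ideal the whole ring: the system is inconsistent.

First compute the reduced Gröbner basis of I by Buchberger's algorithm.
f_1 = -x_1^2 - 2x_1x_2 - x_1 - 2x_2, LT = x_1^2.
f_2 = 2x_1^2x_2 - 3x_1x_2^2 + x_1 + x_2 + 1, LT = x_1^2x_2.
f_3 = x_1^2x_2 + 3x_1x_2^2 + 2x_1x_2 + 2x_1 + 3, LT = x_1^2x_2.

S(f_1,f_2): lcm = x_1^2x_2. S = x_1x_2 + 3x_1 + 2x_2^2 + 3x_2 + 3.
  reduce S modulo (f_1, f_2, f_3):
  remainder x_1x_2 + 3x_1 + 2x_2^2 + 3x_2 + 3 ≠ 0; add h_4 = x_1x_2 + 3x_1 + 2x_2^2 + 3x_2 + 3 to the basis.

S(f_1,f_3): lcm = x_1^2x_2. S = -x_1x_2^2 - x_1x_2 - 2x_1 + 2x_2^2 - 3.
  reduce S modulo (f_1, f_2, f_3, h_4):
  remainder -x_1 + 2x_2^3 + x_2^2 - 3x_2 - 2 ≠ 0; add h_5 = -x_1 + 2x_2^3 + x_2^2 - 3x_2 - 2 to the basis.

S(f_1,h_4): lcm = x_1^2x_2. S = -3x_1^2 - 2x_1x_2 - 3x_1 + 2x_2^2.
  reduce S modulo (f_1, f_2, f_3, h_4, h_5):
  remainder -3x_2^3 + 3x_2^2 + 2x_2 - 2 ≠ 0; add h_6 = -3x_2^3 + 3x_2^2 + 2x_2 - 2 to the basis.

S(f_1,h_5): lcm = x_1^2. S = 2x_1x_2^3 + x_1x_2^2 - x_1x_2 - x_1 + 2x_2.
  reduce S modulo (f_1, f_2, f_3, h_4, h_5, h_6):
  remainder x_2^2 - 2x_2 + 1 ≠ 0; add h_7 = x_2^2 - 2x_2 + 1 to the basis.

S(h_4,h_5): lcm = x_1x_2. S = 3x_1 + 2x_2^4 + x_2^3 - x_2^2 + x_2 + 3.
  reduce S modulo (f_1, f_2, f_3, h_4, h_5, h_6, h_7):
  remainder -2x_2 + 2 ≠ 0; add h_8 = -2x_2 + 2 to the basis.

The other S-polynomials (S(f_2,f_3), S(f_2,h_4), S(f_3,h_4), S(f_2,h_5), S(f_3,h_5), S(f_1,h_6), S(f_2,h_6), S(f_3,h_6), S(h_4,h_6), S(h_5,h_6), S(f_1,h_7), S(f_2,h_7), S(f_3,h_7), S(h_4,h_7), S(h_5,h_7), S(h_6,h_7), S(f_1,h_8), S(f_2,h_8), S(f_3,h_8), S(h_4,h_8), S(h_5,h_8), S(h_6,h_8), S(h_7,h_8)) all reduce to 0 modulo the current basis, so we have a Gröbner basis.
Inter-reduce: drop elements whose leading term is divisible by another's, tail-reduce, and make monic.
Reduced Gröbner basis: {x_1 + 2, x_2 - 1}.
Label its elements g_1 = x_1 + 2, g_2 = x_2 - 1.

Reduce p = 2x_1 - 3x_2 + 2 modulo G:
  leading term x_1: subtract (2)·g_1 from 2x_1 - 3x_2 + 2 → -3x_2 - 2
  leading term x_2: subtract (-3)·g_2 from -3x_2 - 2 → 2
  leading term 1: no divisor's leading term divides it; move 2 to the remainder.
  normal form = 2.
The normal form is nonzero, so p ∉ I. Since p minus its normal form lies in I, I + (p) = I + (r) where r = 2; decide whether this ideal is the whole ring.
Here r = 2 is a nonzero constant, hence a unit: 1 ∈ I + (p), the Gröbner basis of I + (p) is {1}, and the enlarged system has no common solution — adjoining p is inconsistent.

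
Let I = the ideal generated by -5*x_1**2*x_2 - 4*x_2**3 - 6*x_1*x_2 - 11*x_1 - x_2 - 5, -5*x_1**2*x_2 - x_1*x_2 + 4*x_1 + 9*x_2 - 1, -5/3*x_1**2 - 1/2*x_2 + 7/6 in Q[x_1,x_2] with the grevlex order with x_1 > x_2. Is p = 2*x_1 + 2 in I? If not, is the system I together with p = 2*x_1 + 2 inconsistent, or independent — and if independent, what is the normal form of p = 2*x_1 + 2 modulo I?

First compute the reduced Gröbner basis of I by Buchberger's algorithm.
f_1 = -5*x_1**2*x_2 - 4*x_2**3 - 6*x_1*x_2 - 11*x_1 - x_2 - 5, LT = x_1**2*x_2.
f_2 = -5*x_1**2*x_2 - x_1*x_2 + 4*x_1 + 9*x_2 - 1, LT = x_1**2*x_2.
f_3 = -5/3*x_1**2 - 1/2*x_2 + 7/6, LT = x_1**2.

S(f_1,f_2): lcm = x_1**2*x_2. S = 4/5*x_2**3 + x_1*x_2 + 3*x_1 + 2*x_2 + 4/5.
  reduce S modulo (f_1, f_2, f_3):
  remainder 4/5*x_2**3 + x_1*x_2 + 3*x_1 + 2*x_2 + 4/5 ≠ 0; add h_4 = 4/5*x_2**3 + x_1*x_2 + 3*x_1 + 2*x_2 + 4/5 to the basis.

S(f_1,f_3): lcm = x_1**2*x_2. S = 4/5*x_2**3 + 6/5*x_1*x_2 - 3/10*x_2**2 + 11/5*x_1 + 9/10*x_2 + 1.
  reduce S modulo (f_1, f_2, f_3, h_4):
  remainder 1/5*x_1*x_2 - 3/10*x_2**2 - 4/5*x_1 - 11/10*x_2 + 1/5 ≠ 0; add h_5 = 1/5*x_1*x_2 - 3/10*x_2**2 - 4/5*x_1 - 11/10*x_2 + 1/5 to the basis.

S(f_1,h_4): lcm = x_1**2*x_2**3. S = 4/5*x_2**5 - 5/4*x_1**3*x_2 + 6/5*x_1*x_2**3 - 15/4*x_1**3 - 5/2*x_1**2*x_2 + 11/5*x_1*x_2**2 + 1/5*x_2**3 - x_1**2 + x_2**2.
  reduce S modulo (f_1, f_2, f_3, h_4, h_5):
  remainder -81/16*x_2**2 + 35/8*x_1 + 117/80*x_2 + 43/20 ≠ 0; add h_6 = -81/16*x_2**2 + 35/8*x_1 + 117/80*x_2 + 43/20 to the basis.

S(f_1,h_5): lcm = x_1**2*x_2. S = 3/2*x_1*x_2**2 + 4/5*x_2**3 + 4*x_1**2 + 67/10*x_1*x_2 + 6/5*x_1 + 1/5*x_2 + 1.
  reduce S modulo (f_1, f_2, f_3, h_4, h_5, h_6):
  remainder 1187/27*x_1 + 53989/1200*x_2 + 11101/10800 ≠ 0; add h_7 = 1187/27*x_1 + 53989/1200*x_2 + 11101/10800 to the basis.

S(h_5,h_6): lcm = x_1*x_2**2. S = -3/2*x_2**3 + 70/81*x_1**2 - 167/45*x_1*x_2 - 11/2*x_2**2 + 172/405*x_1 + x_2.
  reduce S modulo (f_1, f_2, f_3, h_4, h_5, h_6, h_7):
  remainder 4055003/6409800*x_2 + 4055003/6409800 ≠ 0; add h_8 = 4055003/6409800*x_2 + 4055003/6409800 to the basis.

The other S-polynomials (S(f_2,f_3), S(f_2,h_4), S(f_3,h_4), S(f_2,h_5), S(f_3,h_5), S(h_4,h_5), S(f_1,h_6), S(f_2,h_6), S(f_3,h_6), S(h_4,h_6), S(f_1,h_7), S(f_2,h_7), S(f_3,h_7), S(h_4,h_7), S(h_5,h_7), S(h_6,h_7), S(f_1,h_8), S(f_2,h_8), S(f_3,h_8), S(h_4,h_8), S(h_5,h_8), S(h_6,h_8), S(h_7,h_8)) all reduce to 0 modulo the current basis, so we have a Gröbner basis.
Inter-reduce: drop elements whose leading term is divisible by another's, tail-reduce, and make monic.
Reduced Gröbner basis: {x_1 - 1, x_2 + 1}.
Label its elements g_1 = x_1 - 1, g_2 = x_2 + 1.

Reduce p = 2*x_1 + 2 modulo G:
  leading term x_1: subtract (2)·g_1 from 2*x_1 + 2 → 4
  leading term 1: no divisor's leading term divides it; move 4 to the remainder.
  normal form = 4.
The normal form is nonzero, so p ∉ I. Since p minus its normal form lies in I, I + (p) = I + (r) where r = 4; decide whether this ideal is the whole ring.
Here r = 4 is a nonzero constant, hence a unit: 1 ∈ I + (p), the Gröbner basis of I + (p) is {1}, and the enlarged system has no common solution — adjoining p is inconsistent.

Adjoining 2*x_1 + 2 makes the ideal the whole ring: the system is inconsistent.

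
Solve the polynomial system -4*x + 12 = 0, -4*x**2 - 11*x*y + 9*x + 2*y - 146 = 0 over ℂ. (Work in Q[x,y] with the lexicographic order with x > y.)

Compute a lex Gröbner basis by Buchberger's algorithm.
f_1 = -4*x + 12, LT = x.
f_2 = -4*x**2 - 11*x*y + 9*x + 2*y - 146, LT = x**2.

S(f_1,f_2): lcm = x**2. S = -11/4*x*y - 3/4*x + 1/2*y - 73/2.
  reduce S modulo (f_1, f_2):
  remainder -31/4*y - 155/4 ≠ 0; add h_3 = -31/4*y - 155/4 to the basis.

The other S-polynomials (S(f_1,h_3), S(f_2,h_3)) all reduce to 0 modulo the current basis, so we have a Gröbner basis.
Inter-reduce: drop elements whose leading term is divisible by another's, tail-reduce, and make monic.
Reduced Gröbner basis: {x - 3, y + 5}.

The lex basis is triangular: the last element involves only y. Solving y + 5 = 0 gives y ∈ {-5}; substituting each value into the earlier elements determines the remaining variables.
  y = -5: the earlier basis element becomes x - 3 = 0, giving x = 3 — point (3, -5).

{(3, -5)}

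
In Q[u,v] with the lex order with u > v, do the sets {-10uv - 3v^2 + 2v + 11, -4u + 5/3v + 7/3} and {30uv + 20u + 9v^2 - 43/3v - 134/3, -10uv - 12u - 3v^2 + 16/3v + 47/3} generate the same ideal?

No, the ideals differ.

For a fixed monomial order, each ideal has a unique reduced Gröbner basis; comparing bases decides equality.
Buchberger on the first generating set:
f_1 = -10uv - 3v^2 + 2v + 11, LT = uv.
f_2 = -4u + 5/3v + 7/3, LT = u.

S(f_1,f_2): lcm = uv. S = 43/60v^2 + 23/60v - 11/10.
  leading term v^2: no divisor's leading term divides it; move 43/60v^2 to the remainder.
  leading term v: no divisor's leading term divides it; move 23/60v to the remainder.
  leading term 1: no divisor's leading term divides it; move -11/10 to the remainder.
  remainder 43/60v^2 + 23/60v - 11/10 ≠ 0; add g_3 = 43/60v^2 + 23/60v - 11/10 to the basis.

The other S-polynomials (S(f_1,g_3), S(f_2,g_3)) all reduce to 0 modulo the current basis, so we have a Gröbner basis.
Inter-reduce: drop elements whose leading term is divisible by another's, tail-reduce, and make monic.
Reduced Gröbner basis: {u - 5/12v - 7/12, v^2 + 23/43v - 66/43}.

Buchberger on the second generating set:
h_1 = 30uv + 20u + 9v^2 - 43/3v - 134/3, LT = uv.
h_2 = -10uv - 12u - 3v^2 + 16/3v + 47/3, LT = uv.

S(h_1,h_2): lcm = uv. S = -8/15u + 1/18v + 7/90.
  leading term u: no divisor's leading term divides it; move -8/15u to the remainder.
  leading term v: no divisor's leading term divides it; move 1/18v to the remainder.
  leading term 1: no divisor's leading term divides it; move 7/90 to the remainder.
  remainder -8/15u + 1/18v + 7/90 ≠ 0; add k_3 = -8/15u + 1/18v + 7/90 to the basis.

S(h_1,k_3): lcm = uv. S = 2/3u + 97/240v^2 - 239/720v - 67/45.
  leading term u: subtract (-5/4)·k_3 from 2/3u + 97/240v^2 - 239/720v - 67/45 → 97/240v^2 - 21/80v - 167/120
  leading term v^2: no divisor's leading term divides it; move 97/240v^2 to the remainder.
  leading term v: no divisor's leading term divides it; move -21/80v to the remainder.
  leading term 1: no divisor's leading term divides it; move -167/120 to the remainder.
  remainder 97/240v^2 - 21/80v - 167/120 ≠ 0; add k_4 = 97/240v^2 - 21/80v - 167/120 to the basis.

The other S-polynomials (S(h_2,k_3), S(h_1,k_4), S(h_2,k_4), S(k_3,k_4)) all reduce to 0 modulo the current basis, so we have a Gröbner basis.
Inter-reduce: drop elements whose leading term is divisible by another's, tail-reduce, and make monic.
Reduced Gröbner basis: {u - 5/48v - 7/48, v^2 - 63/97v - 334/97}.

The bases are distinct; the ideals are different.
The choice of monomial ordering does not affect the verdict — as long as both bases are computed under the same ordering, their equality decides ideal equality.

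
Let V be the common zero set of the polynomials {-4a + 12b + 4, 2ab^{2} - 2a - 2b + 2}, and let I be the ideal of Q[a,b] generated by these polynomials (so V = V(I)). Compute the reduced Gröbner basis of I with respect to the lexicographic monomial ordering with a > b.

f_1 = -4a + 12b + 4, LT = a.
f_2 = 2ab^{2} - 2a - 2b + 2, LT = ab^{2}.

S(f_1,f_2): lcm = ab^{2}. S = a - 3b^{3} - b^{2} + b - 1.
  reduce S modulo (f_1, f_2):
  remainder -3b^{3} - b^{2} + 4b ≠ 0; add g_3 = -3b^{3} - b^{2} + 4b to the basis.

The other S-polynomials (S(f_1,g_3), S(f_2,g_3)) all reduce to 0 modulo the current basis, so we have a Gröbner basis.
Inter-reduce: drop elements whose leading term is divisible by another's, tail-reduce, and make monic.

G = {a - 3b - 1, b^{3} + \tfrac{1}{3}b^{2} - \tfrac{4}{3}b}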